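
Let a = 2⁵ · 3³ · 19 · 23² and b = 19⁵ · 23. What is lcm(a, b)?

max exponent per prime: 2⁵ · 3³ · 19⁵ · 23² = 1131715904544

1131715904544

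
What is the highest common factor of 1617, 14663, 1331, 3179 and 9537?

11

gcd(1617, 14663): 14663 = 9·1617 + 110; 1617 = 14·110 + 77; 110 = 1·77 + 33; 77 = 2·33 + 11; 33 = 3·11 + 0 → 11
gcd(11, 1331): 1331 = 121·11 + 0 → 11
gcd(11, 3179): 3179 = 289·11 + 0 → 11
gcd(11, 9537): 9537 = 867·11 + 0 → 11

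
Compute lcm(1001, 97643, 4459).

lcm(1001, 97643) = 1001·97643/gcd = 97740643/91 = 1074073
lcm(1074073, 4459) = 1074073·4459/gcd = 4789291507/91 = 52629577

52629577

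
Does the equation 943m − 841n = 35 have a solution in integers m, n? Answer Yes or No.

Yes

By Bézout, 943m − 841n = 35 has integer solutions iff gcd(943, 841) | 35.
Euclid: 943 = 1·841 + 102; 841 = 8·102 + 25; 102 = 4·25 + 2; 25 = 12·2 + 1; 2 = 2·1 + 0. gcd = 1; 35 mod 1 = 0. Yes.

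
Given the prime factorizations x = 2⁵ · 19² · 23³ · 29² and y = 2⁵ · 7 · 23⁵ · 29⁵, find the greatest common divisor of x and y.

327438304

min exponent per shared prime: 2⁵ · 23³ · 29² = 327438304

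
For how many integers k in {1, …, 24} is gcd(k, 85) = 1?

Prime factors of 85: 5, 17. Count integers ≤ 24 divisible by none of them.
By inclusion–exclusion: 24 − ⌊24/5⌋ − ⌊24/17⌋ + ⌊24/85⌋ = 19.

19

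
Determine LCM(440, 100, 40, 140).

lcm(440, 100) = 440·100/gcd = 44000/20 = 2200
lcm(2200, 40) = 2200·40/gcd = 88000/40 = 2200
lcm(2200, 140) = 2200·140/gcd = 308000/20 = 15400

15400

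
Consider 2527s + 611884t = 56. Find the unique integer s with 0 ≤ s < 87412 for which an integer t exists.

Reduce mod 611884: 2527s ≡ 56 (mod 611884). With g = gcd(2527, 611884) = 7 dividing 56, divide through: 361s ≡ 8 (mod 87412).
Since gcd(361, 87412) = 1, s ≡ 8·(361)⁻¹ ≡ 48912 (mod 87412). Smallest non-negative: 48912.

48912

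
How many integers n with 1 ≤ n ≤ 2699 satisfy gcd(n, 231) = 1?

1403

231 = 3·7·11. Inclusion–exclusion on these primes:
2699 − ⌊2699/3⌋ − ⌊2699/7⌋ − ⌊2699/11⌋ + ⌊2699/21⌋ + ⌊2699/33⌋ + ⌊2699/77⌋ − ⌊2699/231⌋ = 1403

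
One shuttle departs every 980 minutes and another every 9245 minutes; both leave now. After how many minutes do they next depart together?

980 = 2² · 5 · 7²; 9245 = 5 · 43²
max exponents: 2² · 5 · 7² · 43² = 1812020

1812020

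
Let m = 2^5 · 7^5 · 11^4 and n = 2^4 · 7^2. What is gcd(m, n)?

784

min exponent per shared prime: 2^4 · 7^2 = 784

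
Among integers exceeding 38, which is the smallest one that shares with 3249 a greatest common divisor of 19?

3249 = 19·171. Any m with gcd(m, 3249) = 19 is a multiple of 19, say 19s, with s coprime to 171.
Need s > 38/19, so s ≥ 3. First s ≥ 3 with gcd(s, 171) = 1 is s = 4. Thus m = 19·4 = 76.

76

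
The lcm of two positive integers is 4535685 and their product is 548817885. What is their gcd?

121

From gcd × lcm = mn: gcd = 548817885 / 4535685 = 121.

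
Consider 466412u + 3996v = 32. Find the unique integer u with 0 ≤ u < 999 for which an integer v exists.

685

gcd(466412, 3996) = 4 (Euclid: 466412 = 116·3996 + 2876; 3996 = 1·2876 + 1120; 2876 = 2·1120 + 636; 1120 = 1·636 + 484; 636 = 1·484 + 152; 484 = 3·152 + 28; 152 = 5·28 + 12; 28 = 2·12 + 4; 12 = 3·4 + 0), and 4 | 32.
Extended Euclid: 466412·(-289) + 3996·(33732) = 4. Scale by 8: u₀ = -2312.
General solution u = u₀ + 999t; reducing mod 999 gives u = 685 (and v = -79953).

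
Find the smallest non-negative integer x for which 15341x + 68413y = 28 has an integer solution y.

gcd(15341, 68413) = 1 (Euclid: 68413 = 4·15341 + 7049; 15341 = 2·7049 + 1243; 7049 = 5·1243 + 834; 1243 = 1·834 + 409; 834 = 2·409 + 16; 409 = 25·16 + 9; 16 = 1·9 + 7; 9 = 1·7 + 2; 7 = 3·2 + 1; 2 = 2·1 + 0), and 1 | 28.
Extended Euclid: 15341·(-29941) + 68413·(6714) = 1. Scale by 28: x₀ = -838348.
General solution x = x₀ + 68413t; reducing mod 68413 gives x = 51021 (and y = -11441).

51021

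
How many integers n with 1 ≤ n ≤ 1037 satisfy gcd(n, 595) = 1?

595 = 5·7·17. Inclusion–exclusion on these primes:
1037 − ⌊1037/5⌋ − ⌊1037/7⌋ − ⌊1037/17⌋ + ⌊1037/35⌋ + ⌊1037/85⌋ + ⌊1037/119⌋ − ⌊1037/595⌋ = 669

669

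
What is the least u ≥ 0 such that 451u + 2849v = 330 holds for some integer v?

Euclid: 2849 = 6·451 + 143; 451 = 3·143 + 22; 143 = 6·22 + 11; 22 = 2·11 + 0 → gcd = 11; 330 = 11·30.
Back-substitution yields 451·(-120) + 2849·(19) = 11, so one solution is u = -120·30 = -3600, v = 19·30 = 570.
Solutions in u differ by 2849/11 = 259; the one in [0, 259) is -3600 mod 259 = 26.

26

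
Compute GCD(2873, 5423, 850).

gcd(2873, 5423): 5423 = 1·2873 + 2550; 2873 = 1·2550 + 323; 2550 = 7·323 + 289; 323 = 1·289 + 34; 289 = 8·34 + 17; 34 = 2·17 + 0 → 17
gcd(17, 850): 850 = 50·17 + 0 → 17

17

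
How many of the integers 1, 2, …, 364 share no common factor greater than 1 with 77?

283

77 = 7·11. Inclusion–exclusion on these primes:
364 − ⌊364/7⌋ − ⌊364/11⌋ + ⌊364/77⌋ = 283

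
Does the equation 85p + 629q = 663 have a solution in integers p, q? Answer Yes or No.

Yes

By Bézout, 85p + 629q = 663 has integer solutions iff gcd(85, 629) | 663.
Euclid: 629 = 7·85 + 34; 85 = 2·34 + 17; 34 = 2·17 + 0. gcd = 17; 663 mod 17 = 0. Yes.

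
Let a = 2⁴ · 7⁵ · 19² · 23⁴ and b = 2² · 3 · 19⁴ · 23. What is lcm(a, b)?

29420983423561296

max exponent per prime: 2⁴ · 3 · 7⁵ · 19⁴ · 23⁴ = 29420983423561296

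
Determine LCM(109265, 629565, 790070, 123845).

14500809678030

109265 = 5 · 13 · 41²; 629565 = 3 · 5 · 19 · 47²; 790070 = 2 · 5 · 41² · 47; 123845 = 5 · 17 · 31 · 47
lcm takes max exponent of each prime: 2 · 3 · 5 · 13 · 17 · 19 · 31 · 41² · 47² = 14500809678030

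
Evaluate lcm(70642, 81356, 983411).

70642 = 2 · 11 · 13² · 19; 81356 = 2² · 11 · 43²; 983411 = 11 · 13² · 23²
lcm takes max exponent of each prime: 2² · 11 · 13² · 19 · 23² · 43² = 138192847364

138192847364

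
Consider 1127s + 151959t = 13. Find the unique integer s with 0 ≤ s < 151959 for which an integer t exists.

Euclid: 151959 = 134·1127 + 941; 1127 = 1·941 + 186; 941 = 5·186 + 11; 186 = 16·11 + 10; 11 = 1·10 + 1; 10 = 10·1 + 0 → gcd = 1; 13 = 1·13.
Back-substitution yields 1127·(-13888) + 151959·(103) = 1, so one solution is s = -13888·13 = -180544, t = 103·13 = 1339.
Solutions in s differ by 151959/1 = 151959; the one in [0, 151959) is -180544 mod 151959 = 123374.

123374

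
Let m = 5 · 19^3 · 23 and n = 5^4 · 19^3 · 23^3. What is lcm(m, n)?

52158408125

max exponent per prime: 5^4 · 19^3 · 23^3 = 52158408125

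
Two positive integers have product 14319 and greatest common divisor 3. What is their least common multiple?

4773

Since gcd(a,b)·lcm(a,b) = ab, lcm = 14319/3 = 4773.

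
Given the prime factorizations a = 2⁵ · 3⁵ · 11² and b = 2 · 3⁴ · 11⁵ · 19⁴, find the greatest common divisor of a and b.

19602

min exponent per shared prime: 2 · 3⁴ · 11² = 19602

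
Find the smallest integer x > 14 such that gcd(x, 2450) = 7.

21

2450 = 7·350. Any x with gcd(x, 2450) = 7 is a multiple of 7, say 7s, with s coprime to 350.
Need s > 14/7, so s ≥ 3. First s ≥ 3 with gcd(s, 350) = 1 is s = 3. Thus x = 7·3 = 21.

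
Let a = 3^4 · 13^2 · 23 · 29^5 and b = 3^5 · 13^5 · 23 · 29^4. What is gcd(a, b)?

min exponent per shared prime: 3^4 · 13^2 · 23 · 29^4 = 222685301007

222685301007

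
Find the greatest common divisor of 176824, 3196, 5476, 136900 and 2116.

4

176824 = 2³ · 23 · 31²; 3196 = 2² · 17 · 47; 5476 = 2² · 37²; 136900 = 2² · 5² · 37²; 2116 = 2² · 23²
gcd takes min exponent of each prime: 2² = 4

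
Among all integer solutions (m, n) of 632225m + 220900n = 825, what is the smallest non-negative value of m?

gcd(632225, 220900) = 25 (Euclid: 632225 = 2·220900 + 190425; 220900 = 1·190425 + 30475; 190425 = 6·30475 + 7575; 30475 = 4·7575 + 175; 7575 = 43·175 + 50; 175 = 3·50 + 25; 50 = 2·25 + 0), and 25 | 825.
Extended Euclid: 632225·(-3791) + 220900·(10850) = 25. Scale by 33: m₀ = -125103.
General solution m = m₀ + 8836t; reducing mod 8836 gives m = 7437 (and n = -21285).

7437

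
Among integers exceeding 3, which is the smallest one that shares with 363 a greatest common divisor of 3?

Multiples of 3 above 3: 3·2, 3·3, … . Need the cofactor coprime to 363/3 = 121.
Checking s = 2, 3, … the first with gcd(s, 121) = 1 is s = 2, giving 6.

6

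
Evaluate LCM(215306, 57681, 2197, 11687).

215306 = 2 · 7² · 13³; 57681 = 3² · 13 · 17 · 29; 2197 = 13³; 11687 = 13 · 29 · 31
lcm takes max exponent of each prime: 2 · 3² · 7² · 13³ · 17 · 29 · 31 = 29614694382

29614694382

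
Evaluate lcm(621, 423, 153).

496179

lcm(621, 423) = 621·423/gcd = 262683/9 = 29187
lcm(29187, 153) = 29187·153/gcd = 4465611/9 = 496179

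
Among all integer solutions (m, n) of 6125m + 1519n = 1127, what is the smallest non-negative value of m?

23

Euclid: 6125 = 4·1519 + 49; 1519 = 31·49 + 0 → gcd = 49; 1127 = 49·23.
Back-substitution yields 6125·(1) + 1519·(-4) = 49, so one solution is m = 1·23 = 23, n = -4·23 = -92.
Solutions in m differ by 1519/49 = 31; the one in [0, 31) is 23 mod 31 = 23.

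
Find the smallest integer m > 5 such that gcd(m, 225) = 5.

10

Multiples of 5 above 5: 5·2, 5·3, … . Need the cofactor coprime to 225/5 = 45.
Checking s = 2, 3, … the first with gcd(s, 45) = 1 is s = 2, giving 10.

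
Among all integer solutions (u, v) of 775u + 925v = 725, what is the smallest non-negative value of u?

26

Euclid: 925 = 1·775 + 150; 775 = 5·150 + 25; 150 = 6·25 + 0 → gcd = 25; 725 = 25·29.
Back-substitution yields 775·(6) + 925·(-5) = 25, so one solution is u = 6·29 = 174, v = -5·29 = -145.
Solutions in u differ by 925/25 = 37; the one in [0, 37) is 174 mod 37 = 26.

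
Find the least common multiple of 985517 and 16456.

985517 = 13 · 41 · 43²; 16456 = 2³ · 11² · 17
max exponents: 2³ · 11² · 13 · 17 · 41 · 43² = 16217667752

16217667752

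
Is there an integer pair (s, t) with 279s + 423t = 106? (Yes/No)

No

gcd(279, 423): 423 = 1·279 + 144; 279 = 1·144 + 135; 144 = 1·135 + 9; 135 = 15·9 + 0 → 9
9 does not divide 106, so a solution does not exist.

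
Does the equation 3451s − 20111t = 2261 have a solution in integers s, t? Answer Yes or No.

By Bézout, 3451s − 20111t = 2261 has integer solutions iff gcd(3451, 20111) | 2261.
Euclid: 20111 = 5·3451 + 2856; 3451 = 1·2856 + 595; 2856 = 4·595 + 476; 595 = 1·476 + 119; 476 = 4·119 + 0. gcd = 119; 2261 mod 119 = 0. Yes.

Yes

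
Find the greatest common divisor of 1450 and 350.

50

Euclid: 1450 = 4·350 + 50; 350 = 7·50 + 0. Last nonzero remainder: 50.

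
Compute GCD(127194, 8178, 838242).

6

gcd(127194, 8178): 127194 = 15·8178 + 4524; 8178 = 1·4524 + 3654; 4524 = 1·3654 + 870; 3654 = 4·870 + 174; 870 = 5·174 + 0 → 174
gcd(174, 838242): 838242 = 4817·174 + 84; 174 = 2·84 + 6; 84 = 14·6 + 0 → 6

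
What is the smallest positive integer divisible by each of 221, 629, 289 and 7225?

3475225

lcm(221, 629) = 221·629/gcd = 139009/17 = 8177
lcm(8177, 289) = 8177·289/gcd = 2363153/17 = 139009
lcm(139009, 7225) = 139009·7225/gcd = 1004340025/289 = 3475225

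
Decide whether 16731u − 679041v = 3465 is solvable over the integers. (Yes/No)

By Bézout, 16731u − 679041v = 3465 has integer solutions iff gcd(16731, 679041) | 3465.
Euclid: 679041 = 40·16731 + 9801; 16731 = 1·9801 + 6930; 9801 = 1·6930 + 2871; 6930 = 2·2871 + 1188; 2871 = 2·1188 + 495; 1188 = 2·495 + 198; 495 = 2·198 + 99; 198 = 2·99 + 0. gcd = 99; 3465 mod 99 = 0. Yes.

Yes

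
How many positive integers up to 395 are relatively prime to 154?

Prime factors of 154: 2, 7, 11. Count integers ≤ 395 divisible by none of them.
By inclusion–exclusion: 395 − ⌊395/2⌋ − ⌊395/7⌋ − ⌊395/11⌋ + ⌊395/14⌋ + ⌊395/22⌋ + ⌊395/77⌋ − ⌊395/154⌋ = 155.

155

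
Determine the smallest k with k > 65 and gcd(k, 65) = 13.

gcd(k, 65) = 13 forces 13 | k; write k = 13s. Then gcd(13s, 13·5) = 13·gcd(s, 5), so need gcd(s, 5) = 1.
13s > 65 gives s ≥ 6. The least s ≥ 6 coprime to 5 is 6, so k = 13·6 = 78.

78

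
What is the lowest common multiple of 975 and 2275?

975 = 3 · 5² · 13; 2275 = 5² · 7 · 13
max exponents: 3 · 5² · 7 · 13 = 6825

6825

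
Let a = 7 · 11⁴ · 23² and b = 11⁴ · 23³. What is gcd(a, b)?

7745089

min exponent per shared prime: 11⁴ · 23² = 7745089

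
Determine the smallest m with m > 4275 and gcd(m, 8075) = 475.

4750

8075 = 475·17. Any m with gcd(m, 8075) = 475 is a multiple of 475, say 475s, with s coprime to 17.
Need s > 4275/475, so s ≥ 10. First s ≥ 10 with gcd(s, 17) = 1 is s = 10. Thus m = 475·10 = 4750.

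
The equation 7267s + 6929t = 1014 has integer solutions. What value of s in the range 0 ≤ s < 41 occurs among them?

Euclid: 7267 = 1·6929 + 338; 6929 = 20·338 + 169; 338 = 2·169 + 0 → gcd = 169; 1014 = 169·6.
Back-substitution yields 7267·(-20) + 6929·(21) = 169, so one solution is s = -20·6 = -120, t = 21·6 = 126.
Solutions in s differ by 6929/169 = 41; the one in [0, 41) is -120 mod 41 = 3.

3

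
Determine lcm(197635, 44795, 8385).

197635 = 5 · 29² · 47; 44795 = 5 · 17² · 31; 8385 = 3 · 5 · 13 · 43
lcm takes max exponent of each prime: 3 · 5 · 13 · 17² · 29² · 31 · 43 · 47 = 2969316265305

2969316265305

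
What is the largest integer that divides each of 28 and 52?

Euclid: 52 = 1·28 + 24; 28 = 1·24 + 4; 24 = 6·4 + 0. Last nonzero remainder: 4.

4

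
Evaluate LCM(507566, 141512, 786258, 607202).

lcm(507566, 141512) = 507566·141512/gcd = 71826679792/722 = 99482936
lcm(99482936, 786258) = 99482936·786258/gcd = 78219254293488/722 = 108336917304
lcm(108336917304, 607202) = 108336917304·607202/gcd = 65782392860823408/722 = 91111347452664

91111347452664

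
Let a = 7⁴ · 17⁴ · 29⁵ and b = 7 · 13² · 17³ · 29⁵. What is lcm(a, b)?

695127611508303701

max exponent per prime: 7⁴ · 13² · 17⁴ · 29⁵ = 695127611508303701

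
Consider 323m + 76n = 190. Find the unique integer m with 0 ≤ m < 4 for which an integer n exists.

Reduce mod 76: 323m ≡ 190 (mod 76). With g = gcd(323, 76) = 19 dividing 190, divide through: 17m ≡ 10 (mod 4).
Since gcd(17, 4) = 1, m ≡ 10·(17)⁻¹ ≡ 2 (mod 4). Smallest non-negative: 2.

2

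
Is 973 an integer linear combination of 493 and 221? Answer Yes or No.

No

gcd(493, 221): 493 = 2·221 + 51; 221 = 4·51 + 17; 51 = 3·17 + 0 → 17
17 does not divide 973, so a solution does not exist.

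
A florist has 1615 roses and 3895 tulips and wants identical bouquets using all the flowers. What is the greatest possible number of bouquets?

Euclid: 3895 = 2·1615 + 665; 1615 = 2·665 + 285; 665 = 2·285 + 95; 285 = 3·95 + 0. Last nonzero remainder: 95.

95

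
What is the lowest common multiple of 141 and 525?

24675

141 = 3 · 47; 525 = 3 · 5² · 7
max exponents: 3 · 5² · 7 · 47 = 24675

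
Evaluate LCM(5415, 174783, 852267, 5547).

5415 = 3 · 5 · 19²; 174783 = 3 · 7² · 29 · 41; 852267 = 3 · 13² · 41²; 5547 = 3 · 43²
lcm takes max exponent of each prime: 3 · 5 · 7² · 13² · 19² · 29 · 41² · 43² = 4041884211935115

4041884211935115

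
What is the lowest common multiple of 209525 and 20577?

gcd first: 209525 = 10·20577 + 3755; 20577 = 5·3755 + 1802; 3755 = 2·1802 + 151; 1802 = 11·151 + 141; 151 = 1·141 + 10; 141 = 14·10 + 1; 10 = 10·1 + 0 → gcd = 1
lcm = 209525·20577/gcd = 4311395925/1 = 4311395925

4311395925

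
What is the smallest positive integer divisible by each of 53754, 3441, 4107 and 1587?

38928700554

53754 = 2 · 3 · 17² · 31; 3441 = 3 · 31 · 37; 4107 = 3 · 37²; 1587 = 3 · 23²
lcm takes max exponent of each prime: 2 · 3 · 17² · 23² · 31 · 37² = 38928700554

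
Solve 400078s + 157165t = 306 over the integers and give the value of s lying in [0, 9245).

5297

gcd(400078, 157165) = 17 (Euclid: 400078 = 2·157165 + 85748; 157165 = 1·85748 + 71417; 85748 = 1·71417 + 14331; 71417 = 4·14331 + 14093; 14331 = 1·14093 + 238; 14093 = 59·238 + 51; 238 = 4·51 + 34; 51 = 1·34 + 17; 34 = 2·17 + 0), and 17 | 306.
Extended Euclid: 400078·(-3301) + 157165·(8403) = 17. Scale by 18: s₀ = -59418.
General solution s = s₀ + 9245k; reducing mod 9245 gives s = 5297 (and t = -13484).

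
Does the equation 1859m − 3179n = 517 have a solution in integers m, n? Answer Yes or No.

Yes

By Bézout, 1859m − 3179n = 517 has integer solutions iff gcd(1859, 3179) | 517.
Euclid: 3179 = 1·1859 + 1320; 1859 = 1·1320 + 539; 1320 = 2·539 + 242; 539 = 2·242 + 55; 242 = 4·55 + 22; 55 = 2·22 + 11; 22 = 2·11 + 0. gcd = 11; 517 mod 11 = 0. Yes.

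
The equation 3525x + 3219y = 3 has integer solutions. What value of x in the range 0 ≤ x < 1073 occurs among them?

Euclid: 3525 = 1·3219 + 306; 3219 = 10·306 + 159; 306 = 1·159 + 147; 159 = 1·147 + 12; 147 = 12·12 + 3; 12 = 4·3 + 0 → gcd = 3; 3 = 3·1.
Back-substitution yields 3525·(263) + 3219·(-288) = 3, so one solution is x = 263·1 = 263, y = -288·1 = -288.
Solutions in x differ by 3219/3 = 1073; the one in [0, 1073) is 263 mod 1073 = 263.

263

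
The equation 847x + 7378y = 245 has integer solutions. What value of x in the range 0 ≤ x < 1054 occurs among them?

9

Reduce mod 7378: 847x ≡ 245 (mod 7378). With g = gcd(847, 7378) = 7 dividing 245, divide through: 121x ≡ 35 (mod 1054).
Since gcd(121, 1054) = 1, x ≡ 35·(121)⁻¹ ≡ 9 (mod 1054). Smallest non-negative: 9.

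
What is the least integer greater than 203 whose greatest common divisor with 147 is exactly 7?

217

Multiples of 7 above 203: 7·30, 7·31, … . Need the cofactor coprime to 147/7 = 21.
Checking s = 30, 31, … the first with gcd(s, 21) = 1 is s = 31, giving 217.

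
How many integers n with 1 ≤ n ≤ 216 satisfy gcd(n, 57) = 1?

136

Prime factors of 57: 3, 19. Count integers ≤ 216 divisible by none of them.
By inclusion–exclusion: 216 − ⌊216/3⌋ − ⌊216/19⌋ + ⌊216/57⌋ = 136.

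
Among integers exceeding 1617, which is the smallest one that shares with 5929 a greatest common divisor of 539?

Multiples of 539 above 1617: 539·4, 539·5, … . Need the cofactor coprime to 5929/539 = 11.
Checking s = 4, 5, … the first with gcd(s, 11) = 1 is s = 4, giving 2156.

2156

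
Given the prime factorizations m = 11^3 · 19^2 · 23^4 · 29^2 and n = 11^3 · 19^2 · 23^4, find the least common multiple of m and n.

max exponent per prime: 11^3 · 19^2 · 23^4 · 29^2 = 113081769903971

113081769903971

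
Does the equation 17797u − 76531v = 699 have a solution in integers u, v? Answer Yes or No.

gcd(17797, 76531): 76531 = 4·17797 + 5343; 17797 = 3·5343 + 1768; 5343 = 3·1768 + 39; 1768 = 45·39 + 13; 39 = 3·13 + 0 → 13
13 does not divide 699, so a solution does not exist.

No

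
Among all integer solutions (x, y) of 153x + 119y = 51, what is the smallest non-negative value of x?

5

Reduce mod 119: 153x ≡ 51 (mod 119). With g = gcd(153, 119) = 17 dividing 51, divide through: 9x ≡ 3 (mod 7).
Since gcd(9, 7) = 1, x ≡ 3·(9)⁻¹ ≡ 5 (mod 7). Smallest non-negative: 5.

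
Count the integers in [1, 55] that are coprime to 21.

21 = 3·7. Inclusion–exclusion on these primes:
55 − ⌊55/3⌋ − ⌊55/7⌋ + ⌊55/21⌋ = 32

32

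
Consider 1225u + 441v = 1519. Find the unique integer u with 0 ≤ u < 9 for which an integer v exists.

Euclid: 1225 = 2·441 + 343; 441 = 1·343 + 98; 343 = 3·98 + 49; 98 = 2·49 + 0 → gcd = 49; 1519 = 49·31.
Back-substitution yields 1225·(4) + 441·(-11) = 49, so one solution is u = 4·31 = 124, v = -11·31 = -341.
Solutions in u differ by 441/49 = 9; the one in [0, 9) is 124 mod 9 = 7.

7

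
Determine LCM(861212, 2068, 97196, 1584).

68487023088

861212 = 2² · 11 · 23² · 37; 2068 = 2² · 11 · 47; 97196 = 2² · 11 · 47²; 1584 = 2⁴ · 3² · 11
lcm takes max exponent of each prime: 2⁴ · 3² · 11 · 23² · 37 · 47² = 68487023088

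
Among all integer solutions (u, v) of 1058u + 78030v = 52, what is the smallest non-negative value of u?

Euclid: 78030 = 73·1058 + 796; 1058 = 1·796 + 262; 796 = 3·262 + 10; 262 = 26·10 + 2; 10 = 5·2 + 0 → gcd = 2; 52 = 2·26.
Back-substitution yields 1058·(7744) + 78030·(-105) = 2, so one solution is u = 7744·26 = 201344, v = -105·26 = -2730.
Solutions in u differ by 78030/2 = 39015; the one in [0, 39015) is 201344 mod 39015 = 6269.

6269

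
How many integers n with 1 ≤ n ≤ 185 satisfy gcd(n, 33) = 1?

113

33 = 3·11. Inclusion–exclusion on these primes:
185 − ⌊185/3⌋ − ⌊185/11⌋ + ⌊185/33⌋ = 113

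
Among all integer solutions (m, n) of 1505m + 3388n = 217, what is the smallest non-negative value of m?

Euclid: 3388 = 2·1505 + 378; 1505 = 3·378 + 371; 378 = 1·371 + 7; 371 = 53·7 + 0 → gcd = 7; 217 = 7·31.
Back-substitution yields 1505·(-9) + 3388·(4) = 7, so one solution is m = -9·31 = -279, n = 4·31 = 124.
Solutions in m differ by 3388/7 = 484; the one in [0, 484) is -279 mod 484 = 205.

205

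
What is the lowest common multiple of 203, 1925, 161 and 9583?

1757761775

203 = 7 · 29; 1925 = 5² · 7 · 11; 161 = 7 · 23; 9583 = 7 · 37²
lcm takes max exponent of each prime: 5² · 7 · 11 · 23 · 29 · 37² = 1757761775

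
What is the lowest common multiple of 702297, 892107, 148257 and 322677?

9539300151

lcm(702297, 892107) = 702297·892107/gcd = 626524069779/18981 = 33007959
lcm(33007959, 148257) = 33007959·148257/gcd = 4893660977463/513 = 9539300151
lcm(9539300151, 322677) = 9539300151·322677/gcd = 3078112754824227/322677 = 9539300151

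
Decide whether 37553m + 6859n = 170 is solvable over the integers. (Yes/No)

Yes

By Bézout, 37553m + 6859n = 170 has integer solutions iff gcd(37553, 6859) | 170.
Euclid: 37553 = 5·6859 + 3258; 6859 = 2·3258 + 343; 3258 = 9·343 + 171; 343 = 2·171 + 1; 171 = 171·1 + 0. gcd = 1; 170 mod 1 = 0. Yes.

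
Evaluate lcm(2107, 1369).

2884483

2107 = 7² · 43; 1369 = 37²
max exponents: 7² · 37² · 43 = 2884483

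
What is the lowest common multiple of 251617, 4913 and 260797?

251617 = 17 · 19² · 41; 4913 = 17³; 260797 = 17 · 23² · 29
lcm takes max exponent of each prime: 17³ · 19² · 23² · 29 · 41 = 1115556298733

1115556298733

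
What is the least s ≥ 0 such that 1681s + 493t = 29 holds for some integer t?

Euclid: 1681 = 3·493 + 202; 493 = 2·202 + 89; 202 = 2·89 + 24; 89 = 3·24 + 17; 24 = 1·17 + 7; 17 = 2·7 + 3; 7 = 2·3 + 1; 3 = 3·1 + 0 → gcd = 1; 29 = 1·29.
Back-substitution yields 1681·(144) + 493·(-491) = 1, so one solution is s = 144·29 = 4176, t = -491·29 = -14239.
Solutions in s differ by 493/1 = 493; the one in [0, 493) is 4176 mod 493 = 232.

232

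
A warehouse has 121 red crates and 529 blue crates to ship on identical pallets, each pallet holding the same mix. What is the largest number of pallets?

121 = 11²
529 = 23²
Common: 1 = 1

1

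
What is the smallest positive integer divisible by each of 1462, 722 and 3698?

22694626

1462 = 2 · 17 · 43; 722 = 2 · 19²; 3698 = 2 · 43²
lcm takes max exponent of each prime: 2 · 17 · 19² · 43² = 22694626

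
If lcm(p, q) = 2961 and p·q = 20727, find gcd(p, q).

From gcd × lcm = pq: gcd = 20727 / 2961 = 7.

7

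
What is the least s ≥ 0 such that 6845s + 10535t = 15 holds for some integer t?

1910

Reduce mod 10535: 6845s ≡ 15 (mod 10535). With g = gcd(6845, 10535) = 5 dividing 15, divide through: 1369s ≡ 3 (mod 2107).
Since gcd(1369, 2107) = 1, s ≡ 3·(1369)⁻¹ ≡ 1910 (mod 2107). Smallest non-negative: 1910.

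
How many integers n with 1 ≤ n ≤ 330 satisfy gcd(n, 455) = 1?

209

455 = 5·7·13. Inclusion–exclusion on these primes:
330 − ⌊330/5⌋ − ⌊330/7⌋ − ⌊330/13⌋ + ⌊330/35⌋ + ⌊330/65⌋ + ⌊330/91⌋ − ⌊330/455⌋ = 209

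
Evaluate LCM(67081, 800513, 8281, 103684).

lcm(67081, 800513) = 67081·800513/gcd = 53699212553/49 = 1095902297
lcm(1095902297, 8281) = 1095902297·8281/gcd = 9075166921457/49 = 185207488193
lcm(185207488193, 103684) = 185207488193·103684/gcd = 19203053205803012/49 = 391899045016388

391899045016388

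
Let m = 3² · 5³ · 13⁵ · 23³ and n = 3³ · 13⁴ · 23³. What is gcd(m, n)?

3127515183

min exponent per shared prime: 3² · 13⁴ · 23³ = 3127515183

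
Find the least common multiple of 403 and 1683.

678249

gcd first: 1683 = 4·403 + 71; 403 = 5·71 + 48; 71 = 1·48 + 23; 48 = 2·23 + 2; 23 = 11·2 + 1; 2 = 2·1 + 0 → gcd = 1
lcm = 403·1683/gcd = 678249/1 = 678249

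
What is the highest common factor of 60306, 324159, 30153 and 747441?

gcd(60306, 324159): 324159 = 5·60306 + 22629; 60306 = 2·22629 + 15048; 22629 = 1·15048 + 7581; 15048 = 1·7581 + 7467; 7581 = 1·7467 + 114; 7467 = 65·114 + 57; 114 = 2·57 + 0 → 57
gcd(57, 30153): 30153 = 529·57 + 0 → 57
gcd(57, 747441): 747441 = 13113·57 + 0 → 57

57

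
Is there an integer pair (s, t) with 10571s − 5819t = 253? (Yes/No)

Yes

gcd(10571, 5819): 10571 = 1·5819 + 4752; 5819 = 1·4752 + 1067; 4752 = 4·1067 + 484; 1067 = 2·484 + 99; 484 = 4·99 + 88; 99 = 1·88 + 11; 88 = 8·11 + 0 → 11
11 divides 253, so a solution exists.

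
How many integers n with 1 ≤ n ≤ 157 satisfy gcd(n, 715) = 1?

105

Prime factors of 715: 5, 11, 13. Count integers ≤ 157 divisible by none of them.
By inclusion–exclusion: 157 − ⌊157/5⌋ − ⌊157/11⌋ − ⌊157/13⌋ + ⌊157/55⌋ + ⌊157/65⌋ + ⌊157/143⌋ − ⌊157/715⌋ = 105.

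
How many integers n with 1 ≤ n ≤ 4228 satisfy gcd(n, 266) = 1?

1717

266 = 2·7·19. Inclusion–exclusion on these primes:
4228 − ⌊4228/2⌋ − ⌊4228/7⌋ − ⌊4228/19⌋ + ⌊4228/14⌋ + ⌊4228/38⌋ + ⌊4228/133⌋ − ⌊4228/266⌋ = 1717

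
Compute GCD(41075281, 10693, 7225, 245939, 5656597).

289

41075281 = 13² · 17² · 29²; 10693 = 17² · 37; 7225 = 5² · 17²; 245939 = 17² · 23 · 37; 5656597 = 17² · 23² · 37
gcd takes min exponent of each prime: 17² = 289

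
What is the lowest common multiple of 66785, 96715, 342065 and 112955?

66785 = 5 · 19² · 37; 96715 = 5 · 23 · 29²; 342065 = 5 · 37 · 43²; 112955 = 5 · 19 · 29 · 41
lcm takes max exponent of each prime: 5 · 19² · 23 · 29² · 37 · 41 · 43² = 97931753329295

97931753329295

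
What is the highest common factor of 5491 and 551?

5491 = 17² · 19
551 = 19 · 29
Common: 19 = 19

19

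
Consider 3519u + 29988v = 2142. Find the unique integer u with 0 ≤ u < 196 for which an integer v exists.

gcd(3519, 29988) = 153 (Euclid: 29988 = 8·3519 + 1836; 3519 = 1·1836 + 1683; 1836 = 1·1683 + 153; 1683 = 11·153 + 0), and 153 | 2142.
Extended Euclid: 3519·(-17) + 29988·(2) = 153. Scale by 14: u₀ = -238.
General solution u = u₀ + 196t; reducing mod 196 gives u = 154 (and v = -18).

154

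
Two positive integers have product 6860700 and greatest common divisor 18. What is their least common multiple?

Since gcd(m,n)·lcm(m,n) = mn, lcm = 6860700/18 = 381150.

381150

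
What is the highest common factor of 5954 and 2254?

2

Euclid: 5954 = 2·2254 + 1446; 2254 = 1·1446 + 808; 1446 = 1·808 + 638; 808 = 1·638 + 170; 638 = 3·170 + 128; 170 = 1·128 + 42; 128 = 3·42 + 2; 42 = 21·2 + 0. Last nonzero remainder: 2.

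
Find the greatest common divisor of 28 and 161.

7

Euclid: 161 = 5·28 + 21; 28 = 1·21 + 7; 21 = 3·7 + 0. Last nonzero remainder: 7.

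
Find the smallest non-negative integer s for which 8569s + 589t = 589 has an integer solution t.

gcd(8569, 589) = 19 (Euclid: 8569 = 14·589 + 323; 589 = 1·323 + 266; 323 = 1·266 + 57; 266 = 4·57 + 38; 57 = 1·38 + 19; 38 = 2·19 + 0), and 19 | 589.
Extended Euclid: 8569·(11) + 589·(-160) = 19. Scale by 31: s₀ = 341.
General solution s = s₀ + 31k; reducing mod 31 gives s = 0 (and t = 1).

0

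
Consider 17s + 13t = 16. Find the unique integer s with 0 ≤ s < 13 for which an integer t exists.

4

Euclid: 17 = 1·13 + 4; 13 = 3·4 + 1; 4 = 4·1 + 0 → gcd = 1; 16 = 1·16.
Back-substitution yields 17·(-3) + 13·(4) = 1, so one solution is s = -3·16 = -48, t = 4·16 = 64.
Solutions in s differ by 13/1 = 13; the one in [0, 13) is -48 mod 13 = 4.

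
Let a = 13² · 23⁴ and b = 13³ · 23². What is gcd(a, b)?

89401

min exponent per shared prime: 13² · 23² = 89401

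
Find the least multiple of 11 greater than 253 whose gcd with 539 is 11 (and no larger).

264

539 = 11·49. Any x with gcd(x, 539) = 11 is a multiple of 11, say 11s, with s coprime to 49.
Need s > 253/11, so s ≥ 24. First s ≥ 24 with gcd(s, 49) = 1 is s = 24. Thus x = 11·24 = 264.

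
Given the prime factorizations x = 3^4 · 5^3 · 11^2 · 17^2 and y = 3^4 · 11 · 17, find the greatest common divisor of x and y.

min exponent per shared prime: 3^4 · 11 · 17 = 15147

15147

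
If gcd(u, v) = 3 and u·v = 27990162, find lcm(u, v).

Since gcd(u,v)·lcm(u,v) = uv, lcm = 27990162/3 = 9330054.

9330054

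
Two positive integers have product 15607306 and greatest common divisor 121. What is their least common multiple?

Since gcd(m,n)·lcm(m,n) = mn, lcm = 15607306/121 = 128986.

128986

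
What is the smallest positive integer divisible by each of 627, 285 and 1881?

9405

627 = 3 · 11 · 19; 285 = 3 · 5 · 19; 1881 = 3² · 11 · 19
lcm takes max exponent of each prime: 3² · 5 · 11 · 19 = 9405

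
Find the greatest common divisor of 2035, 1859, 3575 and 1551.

gcd(2035, 1859): 2035 = 1·1859 + 176; 1859 = 10·176 + 99; 176 = 1·99 + 77; 99 = 1·77 + 22; 77 = 3·22 + 11; 22 = 2·11 + 0 → 11
gcd(11, 3575): 3575 = 325·11 + 0 → 11
gcd(11, 1551): 1551 = 141·11 + 0 → 11

11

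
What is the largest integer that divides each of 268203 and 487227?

507

Euclid: 487227 = 1·268203 + 219024; 268203 = 1·219024 + 49179; 219024 = 4·49179 + 22308; 49179 = 2·22308 + 4563; 22308 = 4·4563 + 4056; 4563 = 1·4056 + 507; 4056 = 8·507 + 0. Last nonzero remainder: 507.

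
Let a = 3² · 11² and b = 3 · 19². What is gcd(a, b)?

min exponent per shared prime: 3 = 3

3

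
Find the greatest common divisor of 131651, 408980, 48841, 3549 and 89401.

169

gcd(131651, 408980): 408980 = 3·131651 + 14027; 131651 = 9·14027 + 5408; 14027 = 2·5408 + 3211; 5408 = 1·3211 + 2197; 3211 = 1·2197 + 1014; 2197 = 2·1014 + 169; 1014 = 6·169 + 0 → 169
gcd(169, 48841): 48841 = 289·169 + 0 → 169
gcd(169, 3549): 3549 = 21·169 + 0 → 169
gcd(169, 89401): 89401 = 529·169 + 0 → 169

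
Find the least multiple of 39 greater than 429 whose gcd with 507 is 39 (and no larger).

468

507 = 39·13. Any x with gcd(x, 507) = 39 is a multiple of 39, say 39s, with s coprime to 13.
Need s > 429/39, so s ≥ 12. First s ≥ 12 with gcd(s, 13) = 1 is s = 12. Thus x = 39·12 = 468.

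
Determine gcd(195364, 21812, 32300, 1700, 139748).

4

195364 = 2² · 13² · 17²; 21812 = 2² · 7 · 19 · 41; 32300 = 2² · 5² · 17 · 19; 1700 = 2² · 5² · 17; 139748 = 2² · 7² · 23 · 31
gcd takes min exponent of each prime: 2² = 4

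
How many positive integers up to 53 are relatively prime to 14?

23

Prime factors of 14: 2, 7. Count integers ≤ 53 divisible by none of them.
By inclusion–exclusion: 53 − ⌊53/2⌋ − ⌊53/7⌋ + ⌊53/14⌋ = 23.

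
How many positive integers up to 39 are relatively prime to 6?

Prime factors of 6: 2, 3. Count integers ≤ 39 divisible by none of them.
By inclusion–exclusion: 39 − ⌊39/2⌋ − ⌊39/3⌋ + ⌊39/6⌋ = 13.

13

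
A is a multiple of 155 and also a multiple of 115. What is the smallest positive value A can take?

155 = 5 · 31; 115 = 5 · 23
max exponents: 5 · 23 · 31 = 3565

3565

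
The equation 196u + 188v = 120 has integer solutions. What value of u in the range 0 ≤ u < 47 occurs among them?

Euclid: 196 = 1·188 + 8; 188 = 23·8 + 4; 8 = 2·4 + 0 → gcd = 4; 120 = 4·30.
Back-substitution yields 196·(-23) + 188·(24) = 4, so one solution is u = -23·30 = -690, v = 24·30 = 720.
Solutions in u differ by 188/4 = 47; the one in [0, 47) is -690 mod 47 = 15.

15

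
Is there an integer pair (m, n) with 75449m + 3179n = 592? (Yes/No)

No

By Bézout, 75449m + 3179n = 592 has integer solutions iff gcd(75449, 3179) | 592.
Euclid: 75449 = 23·3179 + 2332; 3179 = 1·2332 + 847; 2332 = 2·847 + 638; 847 = 1·638 + 209; 638 = 3·209 + 11; 209 = 19·11 + 0. gcd = 11; 592 mod 11 = 9. No.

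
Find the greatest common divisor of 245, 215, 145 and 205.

245 = 5 · 7²; 215 = 5 · 43; 145 = 5 · 29; 205 = 5 · 41
gcd takes min exponent of each prime: 5 = 5

5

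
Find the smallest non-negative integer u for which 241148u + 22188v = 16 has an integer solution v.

1079

gcd(241148, 22188) = 4 (Euclid: 241148 = 10·22188 + 19268; 22188 = 1·19268 + 2920; 19268 = 6·2920 + 1748; 2920 = 1·1748 + 1172; 1748 = 1·1172 + 576; 1172 = 2·576 + 20; 576 = 28·20 + 16; 20 = 1·16 + 4; 16 = 4·4 + 0), and 4 | 16.
Extended Euclid: 241148·(-1117) + 22188·(12140) = 4. Scale by 4: u₀ = -4468.
General solution u = u₀ + 5547t; reducing mod 5547 gives u = 1079 (and v = -11727).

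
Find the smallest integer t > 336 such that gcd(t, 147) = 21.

gcd(t, 147) = 21 forces 21 | t; write t = 21s. Then gcd(21s, 21·7) = 21·gcd(s, 7), so need gcd(s, 7) = 1.
21s > 336 gives s ≥ 17. The least s ≥ 17 coprime to 7 is 17, so t = 21·17 = 357.

357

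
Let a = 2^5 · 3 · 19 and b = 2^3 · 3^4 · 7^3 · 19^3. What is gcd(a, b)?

min exponent per shared prime: 2^3 · 3 · 19 = 456

456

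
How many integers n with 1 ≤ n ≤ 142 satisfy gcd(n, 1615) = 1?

Prime factors of 1615: 5, 17, 19. Count integers ≤ 142 divisible by none of them.
By inclusion–exclusion: 142 − ⌊142/5⌋ − ⌊142/17⌋ − ⌊142/19⌋ + ⌊142/85⌋ + ⌊142/95⌋ + ⌊142/323⌋ − ⌊142/1615⌋ = 101.

101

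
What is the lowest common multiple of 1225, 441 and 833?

187425

lcm(1225, 441) = 1225·441/gcd = 540225/49 = 11025
lcm(11025, 833) = 11025·833/gcd = 9183825/49 = 187425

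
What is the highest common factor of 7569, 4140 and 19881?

7569 = 3² · 29²; 4140 = 2² · 3² · 5 · 23; 19881 = 3² · 47²
gcd takes min exponent of each prime: 3² = 9

9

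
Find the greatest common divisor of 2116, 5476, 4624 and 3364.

2116 = 2² · 23²; 5476 = 2² · 37²; 4624 = 2⁴ · 17²; 3364 = 2² · 29²
gcd takes min exponent of each prime: 2² = 4

4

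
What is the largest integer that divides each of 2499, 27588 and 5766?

3

2499 = 3 · 7² · 17; 27588 = 2² · 3 · 11² · 19; 5766 = 2 · 3 · 31²
gcd takes min exponent of each prime: 3 = 3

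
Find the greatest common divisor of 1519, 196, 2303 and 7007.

49

gcd(1519, 196): 1519 = 7·196 + 147; 196 = 1·147 + 49; 147 = 3·49 + 0 → 49
gcd(49, 2303): 2303 = 47·49 + 0 → 49
gcd(49, 7007): 7007 = 143·49 + 0 → 49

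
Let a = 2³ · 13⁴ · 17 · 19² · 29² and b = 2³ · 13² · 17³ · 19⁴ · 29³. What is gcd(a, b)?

6977965384

min exponent per shared prime: 2³ · 13² · 17 · 19² · 29² = 6977965384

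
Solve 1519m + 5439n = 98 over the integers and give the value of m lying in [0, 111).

Reduce mod 5439: 1519m ≡ 98 (mod 5439). With g = gcd(1519, 5439) = 49 dividing 98, divide through: 31m ≡ 2 (mod 111).
Since gcd(31, 111) = 1, m ≡ 2·(31)⁻¹ ≡ 86 (mod 111). Smallest non-negative: 86.

86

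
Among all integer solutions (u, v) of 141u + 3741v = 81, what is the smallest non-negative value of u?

Euclid: 3741 = 26·141 + 75; 141 = 1·75 + 66; 75 = 1·66 + 9; 66 = 7·9 + 3; 9 = 3·3 + 0 → gcd = 3; 81 = 3·27.
Back-substitution yields 141·(398) + 3741·(-15) = 3, so one solution is u = 398·27 = 10746, v = -15·27 = -405.
Solutions in u differ by 3741/3 = 1247; the one in [0, 1247) is 10746 mod 1247 = 770.

770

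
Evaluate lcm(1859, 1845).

1859 = 11 · 13²; 1845 = 3² · 5 · 41
max exponents: 3² · 5 · 11 · 13² · 41 = 3429855

3429855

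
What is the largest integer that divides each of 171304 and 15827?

931

Euclid: 171304 = 10·15827 + 13034; 15827 = 1·13034 + 2793; 13034 = 4·2793 + 1862; 2793 = 1·1862 + 931; 1862 = 2·931 + 0. Last nonzero remainder: 931.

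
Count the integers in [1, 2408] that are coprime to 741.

1404

741 = 3·13·19. Inclusion–exclusion on these primes:
2408 − ⌊2408/3⌋ − ⌊2408/13⌋ − ⌊2408/19⌋ + ⌊2408/39⌋ + ⌊2408/57⌋ + ⌊2408/247⌋ − ⌊2408/741⌋ = 1404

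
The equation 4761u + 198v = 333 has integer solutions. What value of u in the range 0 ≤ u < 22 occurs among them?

15

Reduce mod 198: 4761u ≡ 333 (mod 198). With g = gcd(4761, 198) = 9 dividing 333, divide through: 529u ≡ 37 (mod 22).
Since gcd(529, 22) = 1, u ≡ 37·(529)⁻¹ ≡ 15 (mod 22). Smallest non-negative: 15.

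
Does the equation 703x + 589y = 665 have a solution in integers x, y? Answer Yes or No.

Yes

gcd(703, 589): 703 = 1·589 + 114; 589 = 5·114 + 19; 114 = 6·19 + 0 → 19
19 divides 665, so a solution exists.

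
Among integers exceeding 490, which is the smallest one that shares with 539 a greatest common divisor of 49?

Multiples of 49 above 490: 49·11, 49·12, … . Need the cofactor coprime to 539/49 = 11.
Checking s = 11, 12, … the first with gcd(s, 11) = 1 is s = 12, giving 588.

588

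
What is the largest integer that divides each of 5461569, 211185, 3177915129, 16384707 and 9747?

gcd(5461569, 211185): 5461569 = 25·211185 + 181944; 211185 = 1·181944 + 29241; 181944 = 6·29241 + 6498; 29241 = 4·6498 + 3249; 6498 = 2·3249 + 0 → 3249
gcd(3249, 3177915129): 3177915129 = 978121·3249 + 0 → 3249
gcd(3249, 16384707): 16384707 = 5043·3249 + 0 → 3249
gcd(3249, 9747): 9747 = 3·3249 + 0 → 3249

3249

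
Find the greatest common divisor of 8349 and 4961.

121

Euclid: 8349 = 1·4961 + 3388; 4961 = 1·3388 + 1573; 3388 = 2·1573 + 242; 1573 = 6·242 + 121; 242 = 2·121 + 0. Last nonzero remainder: 121.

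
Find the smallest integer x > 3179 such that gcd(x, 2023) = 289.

3468

gcd(x, 2023) = 289 forces 289 | x; write x = 289s. Then gcd(289s, 289·7) = 289·gcd(s, 7), so need gcd(s, 7) = 1.
289s > 3179 gives s ≥ 12. The least s ≥ 12 coprime to 7 is 12, so x = 289·12 = 3468.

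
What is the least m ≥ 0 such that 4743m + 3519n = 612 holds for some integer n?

12

gcd(4743, 3519) = 153 (Euclid: 4743 = 1·3519 + 1224; 3519 = 2·1224 + 1071; 1224 = 1·1071 + 153; 1071 = 7·153 + 0), and 153 | 612.
Extended Euclid: 4743·(3) + 3519·(-4) = 153. Scale by 4: m₀ = 12.
General solution m = m₀ + 23t; reducing mod 23 gives m = 12 (and n = -16).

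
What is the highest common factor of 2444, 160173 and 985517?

gcd(2444, 160173): 160173 = 65·2444 + 1313; 2444 = 1·1313 + 1131; 1313 = 1·1131 + 182; 1131 = 6·182 + 39; 182 = 4·39 + 26; 39 = 1·26 + 13; 26 = 2·13 + 0 → 13
gcd(13, 985517): 985517 = 75809·13 + 0 → 13

13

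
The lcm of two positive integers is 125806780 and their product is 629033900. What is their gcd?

5

From gcd × lcm = mn: gcd = 629033900 / 125806780 = 5.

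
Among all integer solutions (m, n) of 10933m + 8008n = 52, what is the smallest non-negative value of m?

Reduce mod 8008: 10933m ≡ 52 (mod 8008). With g = gcd(10933, 8008) = 13 dividing 52, divide through: 841m ≡ 4 (mod 616).
Since gcd(841, 616) = 1, m ≡ 4·(841)⁻¹ ≡ 564 (mod 616). Smallest non-negative: 564.

564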